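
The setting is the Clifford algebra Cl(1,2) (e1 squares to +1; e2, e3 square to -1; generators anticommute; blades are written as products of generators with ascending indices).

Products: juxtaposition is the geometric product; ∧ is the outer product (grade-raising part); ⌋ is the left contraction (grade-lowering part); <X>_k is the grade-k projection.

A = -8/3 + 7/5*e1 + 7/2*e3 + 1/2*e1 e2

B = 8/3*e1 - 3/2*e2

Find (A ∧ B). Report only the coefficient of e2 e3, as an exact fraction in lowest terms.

step 1: -64/9*e1 + 4*e2 - 21/10*e1 e2 - 28/3*e1 e3 + 21/4*e2 e3
Answer: 21/4


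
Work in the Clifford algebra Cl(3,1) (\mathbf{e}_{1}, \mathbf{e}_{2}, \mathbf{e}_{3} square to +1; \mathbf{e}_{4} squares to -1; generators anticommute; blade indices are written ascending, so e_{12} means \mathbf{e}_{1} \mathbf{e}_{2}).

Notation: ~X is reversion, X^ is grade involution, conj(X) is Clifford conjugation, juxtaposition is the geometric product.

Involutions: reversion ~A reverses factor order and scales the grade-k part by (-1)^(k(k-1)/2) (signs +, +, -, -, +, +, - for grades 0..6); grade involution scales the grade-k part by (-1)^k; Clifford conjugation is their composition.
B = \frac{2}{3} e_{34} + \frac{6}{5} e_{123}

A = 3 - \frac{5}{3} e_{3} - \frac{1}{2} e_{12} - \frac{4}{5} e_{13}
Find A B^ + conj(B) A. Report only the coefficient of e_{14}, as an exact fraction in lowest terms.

first term: \frac{24}{25} e_{2} - \frac{3}{5} e_{3} - \frac{10}{9} e_{4} + 2 e_{12} - \frac{8}{15} e_{14} + 2 e_{34} - \frac{18}{5} e_{123} - \frac{1}{3} e_{1234}
second term: -\frac{24}{25} e_{2} + \frac{3}{5} e_{3} - \frac{10}{9} e_{4} - 2 e_{12} - \frac{8}{15} e_{14} - 2 e_{34} + \frac{18}{5} e_{123} + \frac{1}{3} e_{1234}
Answer: -\frac{16}{15}


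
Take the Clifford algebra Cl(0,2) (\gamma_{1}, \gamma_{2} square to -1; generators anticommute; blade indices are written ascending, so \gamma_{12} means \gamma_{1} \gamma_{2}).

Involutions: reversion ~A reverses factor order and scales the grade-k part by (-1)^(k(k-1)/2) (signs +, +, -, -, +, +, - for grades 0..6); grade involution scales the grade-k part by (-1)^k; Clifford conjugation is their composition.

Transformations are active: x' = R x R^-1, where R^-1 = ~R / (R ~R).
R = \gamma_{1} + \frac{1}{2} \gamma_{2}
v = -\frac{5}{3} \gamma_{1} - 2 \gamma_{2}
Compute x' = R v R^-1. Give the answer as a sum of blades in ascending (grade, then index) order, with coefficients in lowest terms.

~R = \gamma_{1} + \frac{1}{2} \gamma_{2}, and R ~R = -\frac{5}{4}, so R^-1 = ~R / (-\frac{5}{4}).
R v = \frac{8}{3} - \frac{7}{6} \gamma_{12}
Answer: -\frac{13}{5} \gamma_{1} - \frac{2}{15} \gamma_{2}


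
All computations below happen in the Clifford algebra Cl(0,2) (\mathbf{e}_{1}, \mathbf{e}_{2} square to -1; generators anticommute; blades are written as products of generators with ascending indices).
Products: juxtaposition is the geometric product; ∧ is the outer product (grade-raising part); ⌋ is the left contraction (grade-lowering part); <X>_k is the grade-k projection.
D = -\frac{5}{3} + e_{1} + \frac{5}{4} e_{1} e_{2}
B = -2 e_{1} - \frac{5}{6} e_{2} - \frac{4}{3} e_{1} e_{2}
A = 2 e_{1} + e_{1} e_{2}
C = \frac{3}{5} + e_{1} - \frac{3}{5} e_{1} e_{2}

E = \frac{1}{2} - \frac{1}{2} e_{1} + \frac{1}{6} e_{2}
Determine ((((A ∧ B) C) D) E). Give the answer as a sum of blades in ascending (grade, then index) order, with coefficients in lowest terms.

step 1: -\frac{5}{3} e_{1} e_{2}
step 2: -1 - \frac{5}{3} e_{2} - e_{1} e_{2}
step 3: \frac{35}{12} - \frac{37}{12} e_{1} + \frac{16}{9} e_{2} + \frac{25}{12} e_{1} e_{2}
step 4: -\frac{41}{108} - \frac{241}{72} e_{1} + \frac{1}{3} e_{2} + \frac{17}{12} e_{1} e_{2}
Answer: -\frac{41}{108} - \frac{241}{72} e_{1} + \frac{1}{3} e_{2} + \frac{17}{12} e_{1} e_{2}


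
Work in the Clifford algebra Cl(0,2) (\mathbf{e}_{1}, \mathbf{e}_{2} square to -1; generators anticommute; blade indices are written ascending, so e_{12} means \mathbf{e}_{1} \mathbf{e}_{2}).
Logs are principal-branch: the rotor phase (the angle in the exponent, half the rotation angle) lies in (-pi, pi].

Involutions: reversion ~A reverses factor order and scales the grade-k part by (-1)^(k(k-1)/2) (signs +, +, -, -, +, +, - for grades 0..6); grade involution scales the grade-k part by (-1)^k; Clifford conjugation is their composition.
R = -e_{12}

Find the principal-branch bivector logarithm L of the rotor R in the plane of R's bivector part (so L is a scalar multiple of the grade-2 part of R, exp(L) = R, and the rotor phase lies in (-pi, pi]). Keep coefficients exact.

The scalar part of R is 0, and that scalar determines the rotor phase on the principal branch; recovering the unit plane as bivector-part over sine of the phase gives L = phase * plane.
Concretely: cos(phase) = 0 gives phase = ±\frac{\pi}{2}, and since phase/sin(phase) is even the sign is immaterial: L = (phase/sin(phase)) * <R>_2 = (\frac{\pi}{2}) * <R>_2.
Answer: - \frac{\pi}{2} e_{12}


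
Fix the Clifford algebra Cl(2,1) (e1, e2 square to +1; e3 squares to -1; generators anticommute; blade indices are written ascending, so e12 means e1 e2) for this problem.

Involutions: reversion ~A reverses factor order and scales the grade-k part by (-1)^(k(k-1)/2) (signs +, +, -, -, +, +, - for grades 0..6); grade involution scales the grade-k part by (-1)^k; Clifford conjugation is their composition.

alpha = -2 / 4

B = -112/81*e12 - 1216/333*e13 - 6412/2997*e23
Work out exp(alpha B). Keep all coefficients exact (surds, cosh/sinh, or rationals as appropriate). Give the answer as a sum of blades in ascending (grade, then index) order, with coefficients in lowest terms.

B^2 term by term: the squares give (-112/81)^2*(e12)^2 + (-1216/333)^2*(e13)^2 + (-6412/2997)^2*(e23)^2 = 12544/6561*(-1) + 1478656/110889*(+1) + 41113744/8982009*(+1) = 16 (each basis 2-blade squares to minus the product of its generators' squares); cross terms between blades sharing an index anticommute and cancel. So B^2 = 16.
B^2 = 16 — hyperbolic case — the even/odd split gives cosh and sinh: l = 4, alpha*l = -2, so exp(alpha B) = cosh(-2) + (sinh(-2)/4)*B = cosh(2) + (-sinh(2)/4)*B.
Answer: cosh(2) + 28*sinh(2)/81*e12 + 304*sinh(2)/333*e13 + 1603*sinh(2)/2997*e23


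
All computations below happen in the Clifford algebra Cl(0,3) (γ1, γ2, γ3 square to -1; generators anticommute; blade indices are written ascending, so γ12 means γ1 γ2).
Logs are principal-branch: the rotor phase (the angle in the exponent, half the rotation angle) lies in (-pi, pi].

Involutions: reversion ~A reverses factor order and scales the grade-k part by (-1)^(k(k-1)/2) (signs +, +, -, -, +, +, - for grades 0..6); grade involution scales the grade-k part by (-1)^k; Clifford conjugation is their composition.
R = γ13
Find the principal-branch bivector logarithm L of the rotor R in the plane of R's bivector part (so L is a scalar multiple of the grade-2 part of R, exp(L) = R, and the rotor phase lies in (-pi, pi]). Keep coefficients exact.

The scalar part of R is 0, which fixes the principal-branch rotor phase; the unit plane is then the bivector part divided by the sine of that phase, and L is that plane scaled by the phase.
Concretely: cos(phase) = 0 gives phase = ±pi/2, and since phase/sin(phase) is even the sign is immaterial: L = (phase/sin(phase)) * <R>_2 = (pi/2) * <R>_2.
Answer: pi/2*γ13


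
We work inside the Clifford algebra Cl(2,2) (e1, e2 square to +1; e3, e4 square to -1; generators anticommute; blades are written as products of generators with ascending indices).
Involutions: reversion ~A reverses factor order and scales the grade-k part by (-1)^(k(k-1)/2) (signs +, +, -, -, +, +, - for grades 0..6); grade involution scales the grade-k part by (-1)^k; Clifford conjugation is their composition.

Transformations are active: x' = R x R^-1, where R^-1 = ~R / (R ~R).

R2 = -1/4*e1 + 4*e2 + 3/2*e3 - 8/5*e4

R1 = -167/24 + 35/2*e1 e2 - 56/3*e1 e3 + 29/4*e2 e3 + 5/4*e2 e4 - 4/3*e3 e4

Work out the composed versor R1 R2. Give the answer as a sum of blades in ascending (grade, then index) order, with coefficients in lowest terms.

Distribute over the terms of R2 (each basis-blade product reordered to ascending indices, repeated generators contracted through their squares):
R1 (-1/4*e1) = 167/96*e1 + 35/8*e2 - 14/3*e3 - 29/16*e1 e2 e3 - 5/16*e1 e2 e4 + 1/3*e1 e3 e4
R1 (4*e2) = 70*e1 - 167/6*e2 - 29*e3 - 5*e4 + 224/3*e1 e2 e3 - 16/3*e2 e3 e4
R1 (3/2*e3) = 28*e1 - 87/8*e2 - 167/16*e3 - 2*e4 + 105/4*e1 e2 e3 - 15/8*e2 e3 e4
R1 (-8/5*e4) = 2*e2 - 32/15*e3 + 167/15*e4 - 28*e1 e2 e4 + 448/15*e1 e3 e4 - 58/5*e2 e3 e4
Summing the partial products and collecting blades:
Answer: 9575/96*e1 - 97/3*e2 - 3699/80*e3 + 62/15*e4 + 4757/48*e1 e2 e3 - 453/16*e1 e2 e4 + 151/5*e1 e3 e4 - 2257/120*e2 e3 e4


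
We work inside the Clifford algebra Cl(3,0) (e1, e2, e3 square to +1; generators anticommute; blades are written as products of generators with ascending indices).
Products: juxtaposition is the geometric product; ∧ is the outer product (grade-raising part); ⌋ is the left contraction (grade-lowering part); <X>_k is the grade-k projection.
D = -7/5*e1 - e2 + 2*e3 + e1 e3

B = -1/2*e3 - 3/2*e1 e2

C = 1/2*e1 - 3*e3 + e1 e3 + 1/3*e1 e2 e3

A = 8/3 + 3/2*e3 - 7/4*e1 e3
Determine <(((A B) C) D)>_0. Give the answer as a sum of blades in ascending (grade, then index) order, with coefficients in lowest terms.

step 1: -3/4 + 7/8*e1 - 4/3*e3 - 4*e1 e2 + 21/8*e2 e3 - 9/4*e1 e2 e3
step 2: 83/16 + 1/12*e1 - 65/8*e2 + 107/24*e3 + 643/72*e1 e2 - 65/24*e1 e3 + 19/6*e2 e3 + 209/16*e1 e2 e3
step 3: 589/30 - 18769/720*e1 + 1202/45*e2 + 59/6*e3 + 107/6*e1 e2 + 2959/120*e1 e3 - 28087/720*e2 e3 + 848/45*e1 e2 e3
step 4: 589/30
Answer: 589/30


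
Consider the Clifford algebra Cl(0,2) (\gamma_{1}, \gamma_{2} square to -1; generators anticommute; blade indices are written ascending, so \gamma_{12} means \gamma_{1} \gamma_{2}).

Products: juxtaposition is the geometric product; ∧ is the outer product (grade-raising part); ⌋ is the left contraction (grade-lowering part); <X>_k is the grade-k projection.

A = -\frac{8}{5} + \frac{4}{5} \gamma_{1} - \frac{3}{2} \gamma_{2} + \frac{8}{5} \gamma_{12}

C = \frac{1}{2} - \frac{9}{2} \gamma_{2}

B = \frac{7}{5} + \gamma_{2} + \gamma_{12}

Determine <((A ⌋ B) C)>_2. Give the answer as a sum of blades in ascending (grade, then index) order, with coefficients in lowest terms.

step 1: -\frac{117}{50} - \frac{3}{2} \gamma_{1} - \frac{12}{5} \gamma_{2} - \frac{8}{5} \gamma_{12}
step 2: -\frac{1197}{100} - \frac{159}{20} \gamma_{1} + \frac{933}{100} \gamma_{2} + \frac{119}{20} \gamma_{12}
step 3: \frac{119}{20} \gamma_{12}
Answer: \frac{119}{20} \gamma_{12}


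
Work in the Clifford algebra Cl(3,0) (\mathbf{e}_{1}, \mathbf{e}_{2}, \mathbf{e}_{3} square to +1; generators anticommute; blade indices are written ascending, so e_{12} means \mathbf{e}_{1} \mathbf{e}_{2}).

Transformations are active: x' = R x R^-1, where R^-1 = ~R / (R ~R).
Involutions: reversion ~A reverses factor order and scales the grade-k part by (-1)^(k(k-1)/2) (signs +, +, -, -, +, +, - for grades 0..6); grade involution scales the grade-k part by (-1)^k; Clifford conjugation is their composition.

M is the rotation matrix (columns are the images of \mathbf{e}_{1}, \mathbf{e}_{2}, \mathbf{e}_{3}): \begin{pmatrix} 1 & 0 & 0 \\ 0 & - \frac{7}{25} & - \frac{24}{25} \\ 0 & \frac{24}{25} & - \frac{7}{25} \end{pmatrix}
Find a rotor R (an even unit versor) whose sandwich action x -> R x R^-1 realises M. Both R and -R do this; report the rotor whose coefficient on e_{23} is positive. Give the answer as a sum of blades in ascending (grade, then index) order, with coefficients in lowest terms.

Method: write R = a + b12*e_{12} + b13*e_{13} + b23*e_{23} with a^2 + b12^2 + b13^2 + b23^2 = 1 (so R^-1 = ~R). Expanding the columns R e_j ~R gives tr M = 4a^2 - 1 and, from the antisymmetric part, M21 - M12 = -4a*b12, M13 - M31 = 4a*b13, M32 - M23 = -4a*b23.
Here tr M = \frac{11}{25}, so a^2 = (1 + tr M)/4 = \frac{9}{25} and a = ±\frac{3}{5}. Taking a = \frac{3}{5}: M21 - M12 = 0, M13 - M31 = 0, M32 - M23 = \frac{48}{25}, giving b12 = 0, b13 = 0, b23 = -\frac{4}{5}, i.e. R = \frac{3}{5} - \frac{4}{5} e_{23}.
Its e_{23} coefficient is negative, so report the other preimage -R.
Answer: -\frac{3}{5} + \frac{4}{5} e_{23}. Why the constraint matters: R and -R act identically through the sandwich — M has trace \frac{11}{25} either way — so only the sign condition on e_{23} picks one of the two preimages.


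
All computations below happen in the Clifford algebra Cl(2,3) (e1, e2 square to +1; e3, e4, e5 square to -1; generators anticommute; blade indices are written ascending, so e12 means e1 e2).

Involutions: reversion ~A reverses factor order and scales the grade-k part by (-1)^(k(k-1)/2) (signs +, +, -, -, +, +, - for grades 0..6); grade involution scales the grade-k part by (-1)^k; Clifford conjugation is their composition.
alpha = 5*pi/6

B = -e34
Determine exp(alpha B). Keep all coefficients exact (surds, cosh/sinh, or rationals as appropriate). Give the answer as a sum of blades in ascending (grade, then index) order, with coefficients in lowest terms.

B^2 = (-1)^2*(e34)^2 = 1*(-1) = -1 (a basis 2-blade squares to minus the product of its generators' squares).
B^2 = -1 — since the square is negative, the closed form is circular: l = 1, alpha*l = 5*pi/6, so exp(alpha B) = cos(5*pi/6) + (sin(5*pi/6)/1)*B = -sqrt(3)/2 + (1/2)*B.
Answer: -sqrt(3)/2 - 1/2*e34


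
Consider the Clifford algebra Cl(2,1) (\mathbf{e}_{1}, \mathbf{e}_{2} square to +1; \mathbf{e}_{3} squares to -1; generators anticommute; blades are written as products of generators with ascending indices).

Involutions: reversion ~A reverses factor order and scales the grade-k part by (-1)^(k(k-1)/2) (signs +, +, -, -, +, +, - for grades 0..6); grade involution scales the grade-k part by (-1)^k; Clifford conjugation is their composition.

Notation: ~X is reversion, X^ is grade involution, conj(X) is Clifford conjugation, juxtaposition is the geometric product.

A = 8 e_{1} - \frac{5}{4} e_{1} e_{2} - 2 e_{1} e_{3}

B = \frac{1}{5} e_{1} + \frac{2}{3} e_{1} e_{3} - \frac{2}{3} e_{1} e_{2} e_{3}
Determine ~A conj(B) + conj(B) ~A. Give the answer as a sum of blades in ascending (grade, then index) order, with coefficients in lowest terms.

first term: -\frac{44}{15} + \frac{19}{12} e_{2} - \frac{41}{10} e_{3} - \frac{9}{2} e_{2} e_{3}
second term: -\frac{44}{15} + \frac{13}{12} e_{2} + \frac{173}{30} e_{3} - \frac{37}{6} e_{2} e_{3}
Answer: -\frac{88}{15} + \frac{8}{3} e_{2} + \frac{5}{3} e_{3} - \frac{32}{3} e_{2} e_{3}


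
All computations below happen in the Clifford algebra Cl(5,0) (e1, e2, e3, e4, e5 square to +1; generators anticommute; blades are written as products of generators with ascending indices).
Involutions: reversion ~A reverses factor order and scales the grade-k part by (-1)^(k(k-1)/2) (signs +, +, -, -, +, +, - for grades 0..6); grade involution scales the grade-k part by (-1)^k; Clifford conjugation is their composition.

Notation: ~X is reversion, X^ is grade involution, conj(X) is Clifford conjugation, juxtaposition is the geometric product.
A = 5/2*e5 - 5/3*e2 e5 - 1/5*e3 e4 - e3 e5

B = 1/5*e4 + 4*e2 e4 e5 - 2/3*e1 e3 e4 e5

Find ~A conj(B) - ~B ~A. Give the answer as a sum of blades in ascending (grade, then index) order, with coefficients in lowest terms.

first term: -1/25*e3 + 20/3*e4 - 2/3*e1 e4 + 2/15*e1 e5 + 10*e2 e4 + 1/2*e4 e5 + 5/3*e1 e3 e4 - 4*e2 e3 e4 + 4/5*e2 e3 e5 + 1/3*e2 e4 e5 + 1/5*e3 e4 e5 - 10/9*e1 e2 e3 e4
second term: -1/25*e3 - 20/3*e4 - 2/3*e1 e4 + 2/15*e1 e5 - 10*e2 e4 + 1/2*e4 e5 - 5/3*e1 e3 e4 - 4*e2 e3 e4 + 4/5*e2 e3 e5 - 1/3*e2 e4 e5 - 1/5*e3 e4 e5 + 10/9*e1 e2 e3 e4
Answer: 40/3*e4 + 20*e2 e4 + 10/3*e1 e3 e4 + 2/3*e2 e4 e5 + 2/5*e3 e4 e5 - 20/9*e1 e2 e3 e4


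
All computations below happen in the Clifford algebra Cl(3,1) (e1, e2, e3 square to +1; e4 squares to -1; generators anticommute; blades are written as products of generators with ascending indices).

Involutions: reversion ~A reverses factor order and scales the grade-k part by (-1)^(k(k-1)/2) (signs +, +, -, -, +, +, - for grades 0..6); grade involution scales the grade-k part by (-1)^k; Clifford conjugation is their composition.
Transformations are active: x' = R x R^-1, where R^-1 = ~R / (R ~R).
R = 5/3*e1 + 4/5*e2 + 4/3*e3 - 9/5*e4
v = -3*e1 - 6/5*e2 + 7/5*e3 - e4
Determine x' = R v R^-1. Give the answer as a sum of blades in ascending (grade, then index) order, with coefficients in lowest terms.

~R = 5/3*e1 + 4/5*e2 + 4/3*e3 - 9/5*e4, and R ~R = 88/45, so R^-1 = ~R / (88/45).
R v = -442/75 + 2/5*e1 e2 + 19/3*e1 e3 - 106/15*e1 e4 + 68/25*e2 e3 - 74/25*e2 e4 + 89/75*e3 e4
Answer: -155/22*e1 - 996/275*e2 - 519/55*e3 + 6517/550*e4


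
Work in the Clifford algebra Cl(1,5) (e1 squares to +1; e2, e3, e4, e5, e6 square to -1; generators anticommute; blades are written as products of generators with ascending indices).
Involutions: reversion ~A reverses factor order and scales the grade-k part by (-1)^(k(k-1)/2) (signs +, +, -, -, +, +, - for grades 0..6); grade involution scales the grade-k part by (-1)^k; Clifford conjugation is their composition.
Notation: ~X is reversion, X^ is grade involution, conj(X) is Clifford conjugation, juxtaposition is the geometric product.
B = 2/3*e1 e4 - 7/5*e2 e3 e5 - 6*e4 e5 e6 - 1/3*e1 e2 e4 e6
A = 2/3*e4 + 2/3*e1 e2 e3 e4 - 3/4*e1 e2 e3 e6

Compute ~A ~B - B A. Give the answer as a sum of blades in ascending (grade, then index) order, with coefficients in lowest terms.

first term: -4/9*e1 - 4/9*e2 e3 + 1/4*e3 e4 + 2/9*e3 e6 - 4*e5 e6 + 2/9*e1 e2 e6 - 14/15*e1 e4 e5 - 21/20*e1 e5 e6 + 14/15*e2 e3 e4 e5 + 1/2*e2 e3 e4 e6 + 9/2*e1 e2 e3 e4 e5 - 4*e1 e2 e3 e5 e6
second term: -4/9*e1 + 4/9*e2 e3 - 1/4*e3 e4 - 2/9*e3 e6 + 4*e5 e6 - 2/9*e1 e2 e6 + 14/15*e1 e4 e5 + 21/20*e1 e5 e6 + 14/15*e2 e3 e4 e5 + 1/2*e2 e3 e4 e6 + 9/2*e1 e2 e3 e4 e5 - 4*e1 e2 e3 e5 e6
Answer: -8/9*e2 e3 + 1/2*e3 e4 + 4/9*e3 e6 - 8*e5 e6 + 4/9*e1 e2 e6 - 28/15*e1 e4 e5 - 21/10*e1 e5 e6


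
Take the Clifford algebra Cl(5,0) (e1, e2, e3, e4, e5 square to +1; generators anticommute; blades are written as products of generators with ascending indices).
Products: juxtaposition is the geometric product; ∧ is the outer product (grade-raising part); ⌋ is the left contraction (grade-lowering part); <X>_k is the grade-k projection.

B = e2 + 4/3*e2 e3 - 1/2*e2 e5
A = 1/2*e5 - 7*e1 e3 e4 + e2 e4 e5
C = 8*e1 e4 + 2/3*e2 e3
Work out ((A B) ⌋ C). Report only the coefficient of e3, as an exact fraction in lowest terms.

step 1: 1/4*e2 - 1/2*e4 - 1/2*e2 e5 + e4 e5 + 28/3*e1 e2 e4 + 2/3*e2 e3 e5 + 4/3*e3 e4 e5 - 7*e1 e2 e3 e4 + 7/2*e1 e2 e3 e4 e5
step 2: 4*e1 + 1/6*e3
Answer: 1/6


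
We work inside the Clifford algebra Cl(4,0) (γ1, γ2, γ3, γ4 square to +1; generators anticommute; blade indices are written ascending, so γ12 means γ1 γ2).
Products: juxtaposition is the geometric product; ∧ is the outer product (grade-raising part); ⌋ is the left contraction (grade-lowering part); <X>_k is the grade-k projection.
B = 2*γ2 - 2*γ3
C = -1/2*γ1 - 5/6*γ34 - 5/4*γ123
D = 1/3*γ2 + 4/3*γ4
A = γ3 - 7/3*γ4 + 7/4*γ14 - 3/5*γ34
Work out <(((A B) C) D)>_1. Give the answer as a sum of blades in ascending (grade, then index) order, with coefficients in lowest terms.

step 1: -2 - 6/5*γ4 - 2*γ23 + 14/3*γ24 - 14/3*γ34 - 7/2*γ124 + 7/2*γ134 - 6/5*γ234
step 2: -35/9 + 17/12*γ1 - γ2 - γ3 + 9/10*γ14 + 35/9*γ23 + 187/24*γ24 + 103/24*γ34 + 7/12*γ123 - 49/6*γ124 - 7/2*γ134 - 21/10*γ1234
step 3: -1/3 + 6/5*γ1 + 491/54*γ2 + 239/54*γ3 - 1681/216*γ4 - 125/12*γ12 - 175/36*γ13 + 83/18*γ14 + 1/3*γ23 - 4/3*γ24 - 4/3*γ34 - 14/5*γ123 - 3/10*γ124 - 7/10*γ134 + 1429/216*γ234 - 7/18*γ1234
step 4: 6/5*γ1 + 491/54*γ2 + 239/54*γ3 - 1681/216*γ4
Answer: 6/5*γ1 + 491/54*γ2 + 239/54*γ3 - 1681/216*γ4


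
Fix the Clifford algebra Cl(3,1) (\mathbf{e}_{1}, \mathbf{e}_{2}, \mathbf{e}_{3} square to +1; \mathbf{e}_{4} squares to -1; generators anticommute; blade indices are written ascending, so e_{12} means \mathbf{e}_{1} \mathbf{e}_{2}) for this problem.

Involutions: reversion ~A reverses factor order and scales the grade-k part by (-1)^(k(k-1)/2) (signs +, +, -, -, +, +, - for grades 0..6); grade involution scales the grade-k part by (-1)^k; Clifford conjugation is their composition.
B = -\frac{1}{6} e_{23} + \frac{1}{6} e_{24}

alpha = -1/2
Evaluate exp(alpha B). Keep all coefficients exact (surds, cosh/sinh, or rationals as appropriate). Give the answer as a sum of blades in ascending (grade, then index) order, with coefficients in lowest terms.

B^2 term by term: the squares give (-\frac{1}{6})^2*(e_{23})^2 + (\frac{1}{6})^2*(e_{24})^2 = \frac{1}{36}*(-1) + \frac{1}{36}*(+1) = 0 (each basis 2-blade squares to minus the product of its generators' squares); cross terms between blades sharing an index anticommute and cancel. So B^2 = 0.
B^2 = 0, and the exponential is exactly linear here: exp(alpha B) = 1 + alpha B (parabolic case).
Answer: 1 + \frac{1}{12} e_{23} - \frac{1}{12} e_{24}


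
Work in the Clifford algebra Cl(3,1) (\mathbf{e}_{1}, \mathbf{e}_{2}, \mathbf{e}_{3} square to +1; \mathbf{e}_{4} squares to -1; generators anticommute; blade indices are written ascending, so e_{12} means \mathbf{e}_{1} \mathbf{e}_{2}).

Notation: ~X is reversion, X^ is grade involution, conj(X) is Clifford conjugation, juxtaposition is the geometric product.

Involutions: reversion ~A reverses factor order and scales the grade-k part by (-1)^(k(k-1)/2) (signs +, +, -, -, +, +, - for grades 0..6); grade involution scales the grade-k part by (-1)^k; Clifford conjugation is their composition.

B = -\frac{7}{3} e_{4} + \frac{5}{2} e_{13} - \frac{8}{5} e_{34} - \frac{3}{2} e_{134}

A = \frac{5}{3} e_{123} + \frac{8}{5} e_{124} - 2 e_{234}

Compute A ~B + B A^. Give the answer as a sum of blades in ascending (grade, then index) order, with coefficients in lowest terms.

first term: -\frac{221}{30} e_{2} + \frac{101}{15} e_{12} - \frac{34}{15} e_{23} + \frac{5}{2} e_{24} + \frac{64}{25} e_{123} + \frac{23}{3} e_{124} + 4 e_{234} - \frac{35}{9} e_{1234}
second term: -\frac{221}{30} e_{2} - \frac{101}{15} e_{12} + \frac{34}{15} e_{23} - \frac{5}{2} e_{24} - \frac{64}{25} e_{123} - \frac{23}{3} e_{124} - 4 e_{234} - \frac{35}{9} e_{1234}
Answer: -\frac{221}{15} e_{2} - \frac{70}{9} e_{1234}


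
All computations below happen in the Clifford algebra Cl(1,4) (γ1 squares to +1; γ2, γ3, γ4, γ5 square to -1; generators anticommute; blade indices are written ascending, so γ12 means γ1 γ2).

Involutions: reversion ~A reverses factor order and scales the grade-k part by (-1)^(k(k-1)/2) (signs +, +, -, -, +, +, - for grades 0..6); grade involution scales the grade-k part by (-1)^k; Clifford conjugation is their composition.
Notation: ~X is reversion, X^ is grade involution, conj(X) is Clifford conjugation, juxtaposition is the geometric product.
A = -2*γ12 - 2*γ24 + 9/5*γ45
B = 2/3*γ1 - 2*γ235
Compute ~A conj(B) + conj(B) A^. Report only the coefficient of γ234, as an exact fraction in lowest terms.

first term: 4/3*γ2 - 4/3*γ124 + 4*γ135 + 6/5*γ145 - 18/5*γ234 + 4*γ345
second term: 4/3*γ2 + 4/3*γ124 + 4*γ135 - 6/5*γ145 - 18/5*γ234 + 4*γ345
Answer: -36/5


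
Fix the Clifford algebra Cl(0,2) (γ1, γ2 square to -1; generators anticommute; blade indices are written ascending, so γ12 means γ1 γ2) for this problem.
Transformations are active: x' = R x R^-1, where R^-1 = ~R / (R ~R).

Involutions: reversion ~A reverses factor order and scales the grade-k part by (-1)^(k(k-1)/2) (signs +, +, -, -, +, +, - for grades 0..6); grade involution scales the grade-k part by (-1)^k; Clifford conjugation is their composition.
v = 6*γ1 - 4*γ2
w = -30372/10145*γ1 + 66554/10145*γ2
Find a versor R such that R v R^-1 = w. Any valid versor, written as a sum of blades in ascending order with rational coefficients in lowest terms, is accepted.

The midline construction: v and w both square to -52, so reflecting in their sum 30498/10145*γ1 + 25974/10145*γ2 exchanges them.
Answer: 30498/10145*γ1 + 25974/10145*γ2


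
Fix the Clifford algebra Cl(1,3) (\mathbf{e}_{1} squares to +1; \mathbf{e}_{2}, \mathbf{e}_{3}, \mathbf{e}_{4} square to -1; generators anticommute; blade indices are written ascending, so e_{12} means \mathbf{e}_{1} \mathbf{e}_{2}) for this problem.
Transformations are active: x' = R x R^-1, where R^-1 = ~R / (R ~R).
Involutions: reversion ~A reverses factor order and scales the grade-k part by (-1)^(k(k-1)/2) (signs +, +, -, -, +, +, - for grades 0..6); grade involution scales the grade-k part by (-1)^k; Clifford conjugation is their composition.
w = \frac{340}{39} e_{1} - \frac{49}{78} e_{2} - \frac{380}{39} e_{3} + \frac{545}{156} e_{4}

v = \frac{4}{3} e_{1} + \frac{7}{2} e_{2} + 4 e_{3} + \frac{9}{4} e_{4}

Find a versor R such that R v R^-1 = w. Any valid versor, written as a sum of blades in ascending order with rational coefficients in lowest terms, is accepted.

Here q(v) = q(w) = -\frac{4541}{144}; the classical choice R = v + w = \frac{392}{39} e_{1} + \frac{112}{39} e_{2} - \frac{224}{39} e_{3} + \frac{224}{39} e_{4} then realises v -> w under the sandwich.
Answer: \frac{392}{39} e_{1} + \frac{112}{39} e_{2} - \frac{224}{39} e_{3} + \frac{224}{39} e_{4}


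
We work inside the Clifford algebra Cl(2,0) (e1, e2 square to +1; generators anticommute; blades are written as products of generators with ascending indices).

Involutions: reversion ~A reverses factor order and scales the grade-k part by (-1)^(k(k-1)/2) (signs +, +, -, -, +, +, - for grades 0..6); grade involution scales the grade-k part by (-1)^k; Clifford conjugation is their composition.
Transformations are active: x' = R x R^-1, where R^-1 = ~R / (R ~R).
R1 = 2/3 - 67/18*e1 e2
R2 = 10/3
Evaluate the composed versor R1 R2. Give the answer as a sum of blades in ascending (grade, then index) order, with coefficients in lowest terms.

Distribute over the terms of R2 (each basis-blade product reordered to ascending indices, repeated generators contracted through their squares):
R1 (10/3) = 20/9 - 335/27*e1 e2
Answer: 20/9 - 335/27*e1 e2


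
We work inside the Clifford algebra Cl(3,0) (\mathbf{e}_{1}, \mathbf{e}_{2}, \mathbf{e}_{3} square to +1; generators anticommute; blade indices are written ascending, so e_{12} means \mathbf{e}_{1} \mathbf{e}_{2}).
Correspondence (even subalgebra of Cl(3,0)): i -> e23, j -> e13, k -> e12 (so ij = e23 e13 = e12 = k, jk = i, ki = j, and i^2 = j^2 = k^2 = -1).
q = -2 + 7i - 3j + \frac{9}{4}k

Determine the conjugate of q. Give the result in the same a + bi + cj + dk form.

In blades: q = -2 + \frac{9}{4} e_{12} - 3 e_{13} + 7 e_{23}.
Quaternion conjugation is reversion on the even subalgebra: the scalar is fixed and every grade-2 blade flips sign, giving -2 - \frac{9}{4} e_{12} + 3 e_{13} - 7 e_{23}; translating back:
Answer: -2 - 7i + 3j - \frac{9}{4}k


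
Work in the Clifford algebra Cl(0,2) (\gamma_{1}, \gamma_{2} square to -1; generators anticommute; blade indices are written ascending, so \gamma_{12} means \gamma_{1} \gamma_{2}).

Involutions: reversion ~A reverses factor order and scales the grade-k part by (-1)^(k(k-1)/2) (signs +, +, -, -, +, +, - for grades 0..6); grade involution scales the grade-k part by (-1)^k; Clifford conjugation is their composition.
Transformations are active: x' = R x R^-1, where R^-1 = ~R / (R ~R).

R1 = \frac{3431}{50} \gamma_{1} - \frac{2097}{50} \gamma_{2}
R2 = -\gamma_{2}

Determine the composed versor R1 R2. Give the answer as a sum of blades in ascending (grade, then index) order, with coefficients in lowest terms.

Distribute over the terms of R2 (each basis-blade product reordered to ascending indices, repeated generators contracted through their squares):
R1 (-\gamma_{2}) = -\frac{2097}{50} - \frac{3431}{50} \gamma_{12}
Answer: -\frac{2097}{50} - \frac{3431}{50} \gamma_{12}


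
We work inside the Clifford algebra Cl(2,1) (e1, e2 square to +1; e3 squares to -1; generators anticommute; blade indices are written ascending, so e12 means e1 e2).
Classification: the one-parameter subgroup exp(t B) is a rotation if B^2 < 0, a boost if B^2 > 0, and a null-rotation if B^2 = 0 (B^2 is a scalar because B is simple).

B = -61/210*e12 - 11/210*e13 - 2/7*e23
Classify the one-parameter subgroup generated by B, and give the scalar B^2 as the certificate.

B^2 term by term: the squares give (-61/210)^2*(e12)^2 + (-11/210)^2*(e13)^2 + (-2/7)^2*(e23)^2 = 3721/44100*(-1) + 121/44100*(+1) + 4/49*(+1) = 0 (each basis 2-blade squares to minus the product of its generators' squares); cross terms between blades sharing an index anticommute and cancel. So B^2 = 0.
Answer: null-rotation, certificate B^2 = 0. One invariant decides it: the square 0 survives every conjugation, and its sign is exactly the classification.


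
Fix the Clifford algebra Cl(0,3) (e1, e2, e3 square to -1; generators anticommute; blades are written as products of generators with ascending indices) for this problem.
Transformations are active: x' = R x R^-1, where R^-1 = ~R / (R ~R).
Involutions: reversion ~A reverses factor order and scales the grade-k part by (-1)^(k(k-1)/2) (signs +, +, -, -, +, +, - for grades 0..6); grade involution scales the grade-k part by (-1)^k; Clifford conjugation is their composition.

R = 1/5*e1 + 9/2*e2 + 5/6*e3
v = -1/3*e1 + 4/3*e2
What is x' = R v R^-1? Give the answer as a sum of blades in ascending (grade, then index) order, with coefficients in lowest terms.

~R = 1/5*e1 + 9/2*e2 + 5/6*e3, and R ~R = -9443/450, so R^-1 = ~R / (-9443/450).
R v = -89/15 + 53/30*e1 e2 + 5/18*e1 e3 - 10/9*e2 e3
Answer: 12647/28329*e1 + 34318/28329*e2 + 4450/9443*e3


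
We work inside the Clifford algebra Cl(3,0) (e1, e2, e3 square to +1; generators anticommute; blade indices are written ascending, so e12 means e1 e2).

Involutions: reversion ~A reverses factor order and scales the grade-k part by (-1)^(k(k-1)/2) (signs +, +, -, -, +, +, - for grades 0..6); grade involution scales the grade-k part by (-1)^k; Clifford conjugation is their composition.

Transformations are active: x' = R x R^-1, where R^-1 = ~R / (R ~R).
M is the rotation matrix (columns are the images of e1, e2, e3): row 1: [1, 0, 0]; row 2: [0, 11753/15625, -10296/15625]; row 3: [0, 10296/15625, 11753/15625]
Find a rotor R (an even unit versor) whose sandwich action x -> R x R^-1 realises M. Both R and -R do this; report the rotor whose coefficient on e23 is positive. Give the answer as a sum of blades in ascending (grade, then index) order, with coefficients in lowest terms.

Method: write R = a + b12*e12 + b13*e13 + b23*e23 with a^2 + b12^2 + b13^2 + b23^2 = 1 (so R^-1 = ~R). Expanding the columns R e_j ~R gives tr M = 4a^2 - 1 and, from the antisymmetric part, M21 - M12 = -4a*b12, M13 - M31 = 4a*b13, M32 - M23 = -4a*b23.
Here tr M = 39131/15625, so a^2 = (1 + tr M)/4 = 13689/15625 and a = ±117/125. Taking a = 117/125: M21 - M12 = 0, M13 - M31 = 0, M32 - M23 = 20592/15625, giving b12 = 0, b13 = 0, b23 = -44/125, i.e. R = 117/125 - 44/125*e23.
Its e23 coefficient is negative, so report the other preimage -R.
Answer: -117/125 + 44/125*e23. Uniqueness: Spin(3) -> SO(3) maps R and -R to the same rotation of trace 39131/15625; fixing the sign of the e23 coefficient removes the ambiguity.


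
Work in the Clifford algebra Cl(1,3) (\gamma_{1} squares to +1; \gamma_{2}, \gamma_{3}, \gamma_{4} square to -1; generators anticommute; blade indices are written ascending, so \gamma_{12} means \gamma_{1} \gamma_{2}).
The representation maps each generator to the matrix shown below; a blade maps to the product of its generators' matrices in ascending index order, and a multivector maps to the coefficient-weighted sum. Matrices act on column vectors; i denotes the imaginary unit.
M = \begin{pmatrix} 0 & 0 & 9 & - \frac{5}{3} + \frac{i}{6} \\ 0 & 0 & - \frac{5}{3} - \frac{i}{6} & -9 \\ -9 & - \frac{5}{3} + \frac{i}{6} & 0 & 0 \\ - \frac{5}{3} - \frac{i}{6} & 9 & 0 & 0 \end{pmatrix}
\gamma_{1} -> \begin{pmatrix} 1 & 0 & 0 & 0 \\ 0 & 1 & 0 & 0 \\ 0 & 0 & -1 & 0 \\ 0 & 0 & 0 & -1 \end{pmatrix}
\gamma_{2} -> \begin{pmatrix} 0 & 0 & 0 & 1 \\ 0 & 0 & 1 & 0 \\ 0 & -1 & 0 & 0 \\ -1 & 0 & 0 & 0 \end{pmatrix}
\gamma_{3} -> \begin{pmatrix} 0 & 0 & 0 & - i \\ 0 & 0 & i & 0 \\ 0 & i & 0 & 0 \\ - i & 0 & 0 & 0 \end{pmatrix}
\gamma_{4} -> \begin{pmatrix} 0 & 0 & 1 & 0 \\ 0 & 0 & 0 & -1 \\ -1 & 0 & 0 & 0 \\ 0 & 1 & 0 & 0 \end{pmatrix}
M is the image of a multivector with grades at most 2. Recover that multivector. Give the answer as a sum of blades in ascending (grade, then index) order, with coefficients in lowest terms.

Method: the blade images are trace-orthogonal — tr(rho(e_A) rho(e_B)^-1) = 4 if A = B and 0 otherwise — and rho(e_A)^-1 = (e_A)^2 * rho(e_A) with (e_A)^2 = +1 or -1, so the coefficient of e_A in the preimage is (e_A)^2 * tr(M rho(e_A))/4.
Nonzero projections over blades of grade <= 2: \gamma_{4}: (\gamma_{4})^2 = -1, tr(M rho(\gamma_{4})) = -36, coefficient 9; \gamma_{12}: (\gamma_{12})^2 = +1, tr(M rho(\gamma_{12})) = - \frac{20}{3}, coefficient -\frac{5}{3}; \gamma_{13}: (\gamma_{13})^2 = +1, tr(M rho(\gamma_{13})) = - \frac{2}{3}, coefficient -\frac{1}{6}. Every other blade of grade <= 2 projects to 0.
Answer: 9 \gamma_{4} - \frac{5}{3} \gamma_{12} - \frac{1}{6} \gamma_{13}


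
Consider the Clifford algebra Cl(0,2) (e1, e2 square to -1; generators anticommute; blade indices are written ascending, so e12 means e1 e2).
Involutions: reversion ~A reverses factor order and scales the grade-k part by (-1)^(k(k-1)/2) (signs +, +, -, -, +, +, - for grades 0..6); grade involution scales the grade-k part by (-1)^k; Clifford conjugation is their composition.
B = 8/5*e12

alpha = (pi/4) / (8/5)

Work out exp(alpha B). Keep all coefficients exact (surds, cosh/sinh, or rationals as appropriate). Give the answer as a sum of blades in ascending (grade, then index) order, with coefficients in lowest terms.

B^2 = (8/5)^2*(e12)^2 = 64/25*(-1) = -64/25 (a basis 2-blade squares to minus the product of its generators' squares).
B^2 = -64/25 — B^2 < 0, so the exponential closes trigonometrically: l = 8/5, alpha*l = pi/4, so exp(alpha B) = cos(pi/4) + (sin(pi/4)/(8/5))*B = sqrt(2)/2 + (5*sqrt(2)/16)*B.
Answer: sqrt(2)/2 + sqrt(2)/2*e12


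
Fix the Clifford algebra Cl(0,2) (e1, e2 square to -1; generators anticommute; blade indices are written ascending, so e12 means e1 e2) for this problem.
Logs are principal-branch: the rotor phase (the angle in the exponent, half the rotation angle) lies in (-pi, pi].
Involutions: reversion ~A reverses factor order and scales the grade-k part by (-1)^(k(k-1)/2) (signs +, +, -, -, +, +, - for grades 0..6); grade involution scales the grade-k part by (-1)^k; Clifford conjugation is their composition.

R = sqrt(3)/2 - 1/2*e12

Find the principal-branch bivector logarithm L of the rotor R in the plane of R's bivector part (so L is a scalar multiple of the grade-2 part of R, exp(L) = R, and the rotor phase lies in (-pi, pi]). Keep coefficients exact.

The scalar part of R is sqrt(3)/2, so the principal-branch rotor phase is pinned; divide the bivector part by its sine to get the unit plane — L is the phase times that plane.
Concretely: cos(phase) = sqrt(3)/2 gives phase = ±pi/6, and since phase/sin(phase) is even the sign is immaterial: L = (phase/sin(phase)) * <R>_2 = (pi/3) * <R>_2.
Answer: -pi/6*e12


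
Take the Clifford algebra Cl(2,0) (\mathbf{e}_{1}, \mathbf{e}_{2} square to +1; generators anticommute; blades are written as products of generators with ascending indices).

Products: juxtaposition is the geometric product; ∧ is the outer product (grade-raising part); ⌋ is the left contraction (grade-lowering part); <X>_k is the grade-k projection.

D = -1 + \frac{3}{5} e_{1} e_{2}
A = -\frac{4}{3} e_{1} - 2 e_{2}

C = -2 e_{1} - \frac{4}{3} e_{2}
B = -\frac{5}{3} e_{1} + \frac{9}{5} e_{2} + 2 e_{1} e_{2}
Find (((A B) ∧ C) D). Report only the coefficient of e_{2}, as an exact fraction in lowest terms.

step 1: -\frac{62}{45} + 4 e_{1} - \frac{8}{3} e_{2} - \frac{86}{15} e_{1} e_{2}
step 2: \frac{124}{45} e_{1} + \frac{248}{135} e_{2} - \frac{32}{3} e_{1} e_{2}
step 3: \frac{32}{5} - \frac{868}{225} e_{1} - \frac{124}{675} e_{2} + \frac{32}{3} e_{1} e_{2}
Answer: -\frac{124}{675}


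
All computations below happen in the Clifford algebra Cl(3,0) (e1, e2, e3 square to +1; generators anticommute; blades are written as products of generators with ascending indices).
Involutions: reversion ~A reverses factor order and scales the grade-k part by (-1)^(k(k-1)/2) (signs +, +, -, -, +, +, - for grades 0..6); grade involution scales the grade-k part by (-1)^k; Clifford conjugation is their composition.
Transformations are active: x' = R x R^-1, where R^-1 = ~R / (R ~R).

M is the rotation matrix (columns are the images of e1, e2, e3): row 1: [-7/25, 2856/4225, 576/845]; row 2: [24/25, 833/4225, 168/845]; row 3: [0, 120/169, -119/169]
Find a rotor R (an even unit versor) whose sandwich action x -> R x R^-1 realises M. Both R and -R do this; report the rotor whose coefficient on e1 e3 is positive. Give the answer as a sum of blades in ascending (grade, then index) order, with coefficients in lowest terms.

Method: write R = a + b12*e1 e2 + b13*e1 e3 + b23*e2 e3 with a^2 + b12^2 + b13^2 + b23^2 = 1 (so R^-1 = ~R). Expanding the columns R e_j ~R gives tr M = 4a^2 - 1 and, from the antisymmetric part, M21 - M12 = -4a*b12, M13 - M31 = 4a*b13, M32 - M23 = -4a*b23.
Here tr M = -133/169, so a^2 = (1 + tr M)/4 = 9/169 and a = ±3/13. Taking a = 3/13: M21 - M12 = 48/169, M13 - M31 = 576/845, M32 - M23 = 432/845, giving b12 = -4/13, b13 = 48/65, b23 = -36/65, i.e. R = 3/13 - 4/13*e1 e2 + 48/65*e1 e3 - 36/65*e2 e3.
Its e1 e3 coefficient is already positive.
Answer: 3/13 - 4/13*e1 e2 + 48/65*e1 e3 - 36/65*e2 e3. Recall the cover is two-to-one: with M of trace -133/169, both preimages act alike, and the stated e1 e3 sign chooses the sheet.


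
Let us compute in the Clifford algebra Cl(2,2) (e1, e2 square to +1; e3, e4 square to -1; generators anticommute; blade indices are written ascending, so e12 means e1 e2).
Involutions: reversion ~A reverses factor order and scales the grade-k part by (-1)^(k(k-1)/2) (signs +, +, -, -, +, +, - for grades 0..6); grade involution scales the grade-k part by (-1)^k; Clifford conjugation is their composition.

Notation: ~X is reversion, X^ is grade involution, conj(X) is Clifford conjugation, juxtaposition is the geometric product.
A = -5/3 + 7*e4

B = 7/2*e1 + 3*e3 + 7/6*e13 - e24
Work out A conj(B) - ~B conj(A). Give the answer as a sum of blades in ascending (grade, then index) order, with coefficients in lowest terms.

first term: 35/6*e1 + 7*e2 + 5*e3 + 35/18*e13 + 49/2*e14 - 5/3*e24 + 21*e34 - 49/6*e134
second term: -35/6*e1 + 7*e2 - 5*e3 + 35/18*e13 - 49/2*e14 - 5/3*e24 - 21*e34 + 49/6*e134
Answer: 35/3*e1 + 10*e3 + 49*e14 + 42*e34 - 49/3*e134


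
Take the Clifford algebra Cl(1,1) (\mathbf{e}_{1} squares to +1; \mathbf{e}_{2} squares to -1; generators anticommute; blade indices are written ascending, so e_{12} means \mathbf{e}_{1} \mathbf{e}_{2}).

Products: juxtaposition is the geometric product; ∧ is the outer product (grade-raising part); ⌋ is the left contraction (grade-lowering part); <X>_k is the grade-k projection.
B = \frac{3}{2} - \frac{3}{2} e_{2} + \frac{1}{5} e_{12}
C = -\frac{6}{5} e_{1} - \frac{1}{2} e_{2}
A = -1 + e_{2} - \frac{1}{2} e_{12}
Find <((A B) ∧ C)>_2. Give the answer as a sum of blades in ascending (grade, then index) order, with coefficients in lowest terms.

step 1: -\frac{1}{10} - \frac{11}{20} e_{1} + 3 e_{2} - \frac{19}{20} e_{12}
step 2: \frac{3}{25} e_{1} + \frac{1}{20} e_{2} + \frac{31}{8} e_{12}
step 3: \frac{31}{8} e_{12}
Answer: \frac{31}{8} e_{12}


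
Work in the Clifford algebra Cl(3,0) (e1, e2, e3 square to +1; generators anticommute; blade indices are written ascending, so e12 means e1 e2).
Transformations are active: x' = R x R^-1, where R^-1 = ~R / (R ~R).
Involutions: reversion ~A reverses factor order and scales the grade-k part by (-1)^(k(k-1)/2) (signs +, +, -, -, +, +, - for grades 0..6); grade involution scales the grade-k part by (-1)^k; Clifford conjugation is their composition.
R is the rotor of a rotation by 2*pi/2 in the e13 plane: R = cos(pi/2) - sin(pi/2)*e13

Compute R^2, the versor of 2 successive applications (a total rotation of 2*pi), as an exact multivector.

The rotor phase is half the rotation angle and phases add under composition, so 2 steps in the e13 plane accumulate phase 2*(pi/2) = pi: R^2 = cos(pi) - sin(pi)*e13.
cos(pi) = -1 and sin(pi) = 0, so R^2 = -1. The total rotation 2*pi is 1 full turn, so every vector returns to itself, yet the rotor is -1, on the OTHER sheet of the double cover (an odd number of 2*pi turns).
Answer: -1
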